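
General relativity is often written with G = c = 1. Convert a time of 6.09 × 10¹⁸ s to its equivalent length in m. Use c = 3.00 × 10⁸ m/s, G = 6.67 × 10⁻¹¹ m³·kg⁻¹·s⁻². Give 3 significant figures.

Time → length via c.
6.09 × 10¹⁸ s × (c) = 1.83 × 10²⁷ m

1.83 × 10²⁷ m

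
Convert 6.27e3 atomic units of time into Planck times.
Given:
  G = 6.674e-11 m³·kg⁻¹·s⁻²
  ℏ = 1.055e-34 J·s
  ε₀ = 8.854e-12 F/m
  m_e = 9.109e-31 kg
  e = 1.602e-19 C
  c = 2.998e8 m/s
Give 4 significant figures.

2.817e30

atomic unit of time: τ_au = (4πε₀)²ℏ³/(m_e e⁴) = 2.423e-17 s
Planck time: t_P = √(ℏG/c⁵) = 5.392e-44 s
6.27e3 × 2.423e-17 / 5.392e-44 = 2.817e30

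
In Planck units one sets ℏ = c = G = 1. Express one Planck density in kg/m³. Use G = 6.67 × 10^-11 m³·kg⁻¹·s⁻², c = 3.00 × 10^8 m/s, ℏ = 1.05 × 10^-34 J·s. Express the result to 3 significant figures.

ρ_P = c⁵/(ℏG²)
  = 2.43 × 10^42 / 4.67 × 10^-55
  = 5.20 × 10^96 kg/m³

5.20 × 10^96 kg/m³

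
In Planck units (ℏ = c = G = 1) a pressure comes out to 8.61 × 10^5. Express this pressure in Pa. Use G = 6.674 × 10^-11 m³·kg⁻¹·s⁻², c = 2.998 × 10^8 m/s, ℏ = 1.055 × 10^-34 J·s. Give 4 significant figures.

3.988 × 10^119 Pa

One Planck pressure: p_P = c⁷/(ℏG²) = 4.632 × 10^113 Pa.
8.61 × 10^5 × 4.632 × 10^113 Pa = 3.988 × 10^119 Pa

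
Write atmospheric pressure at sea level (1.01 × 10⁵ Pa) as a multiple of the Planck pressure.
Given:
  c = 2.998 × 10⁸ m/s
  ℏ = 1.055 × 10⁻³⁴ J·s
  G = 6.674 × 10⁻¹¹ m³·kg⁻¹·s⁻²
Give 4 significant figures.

2.180 × 10⁻¹⁰⁹

Planck pressure: p_P = c⁷/(ℏG²) = 4.632 × 10¹¹³ Pa.
1.01 × 10⁵ / 4.632 × 10¹¹³ = 2.180 × 10⁻¹⁰⁹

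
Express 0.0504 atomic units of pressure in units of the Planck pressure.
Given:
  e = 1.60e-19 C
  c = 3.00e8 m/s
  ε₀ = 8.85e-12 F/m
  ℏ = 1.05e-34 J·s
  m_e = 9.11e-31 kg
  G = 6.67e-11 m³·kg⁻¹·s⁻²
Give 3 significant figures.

atomic unit of pressure: P_au = E_h/a₀³ = m_e⁴e¹⁰/((4πε₀)⁵ℏ⁸) = 3.01e13 Pa
Planck pressure: p_P = c⁷/(ℏG²) = 4.68e113 Pa
0.0504 × 3.01e13 / 4.68e113 = 3.24e-102

3.24e-102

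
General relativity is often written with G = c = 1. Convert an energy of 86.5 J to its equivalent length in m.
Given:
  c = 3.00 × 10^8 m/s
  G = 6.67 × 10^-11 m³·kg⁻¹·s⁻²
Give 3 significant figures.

7.12 × 10^-43 m

Energy → length via G/c⁴.
86.5 J × (G/c⁴) = 7.12 × 10^-43 m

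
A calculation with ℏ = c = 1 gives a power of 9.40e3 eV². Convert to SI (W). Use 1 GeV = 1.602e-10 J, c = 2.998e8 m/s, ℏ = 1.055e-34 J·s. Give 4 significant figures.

Power is [E]/[T] = [E]²/ℏ.
1 GeV² → 1/ℏ × (1 GeV in J)² = 2.433e14 W.
Convert the energy scale: 9.40e3 eV² = 9.40e-15 GeV².
Result: 9.40e-15 × 2.433e14 = 2.287 W.

2.287 W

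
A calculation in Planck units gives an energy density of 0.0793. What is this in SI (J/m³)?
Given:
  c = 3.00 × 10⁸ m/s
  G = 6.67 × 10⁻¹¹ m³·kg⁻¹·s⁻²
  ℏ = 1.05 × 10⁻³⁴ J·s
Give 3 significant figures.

3.71 × 10¹¹² J/m³

One Planck energy density: u_P = c⁷/(ℏG²) = 4.68 × 10¹¹³ J/m³.
0.0793 × 4.68 × 10¹¹³ J/m³ = 3.71 × 10¹¹² J/m³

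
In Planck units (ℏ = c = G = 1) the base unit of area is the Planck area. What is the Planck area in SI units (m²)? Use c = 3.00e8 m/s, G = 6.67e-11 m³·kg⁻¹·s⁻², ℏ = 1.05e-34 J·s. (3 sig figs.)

2.59e-70 m²

A_P = ℏG/c³
  = 7.00e-45 / 2.70e25
  = 2.59e-70 m²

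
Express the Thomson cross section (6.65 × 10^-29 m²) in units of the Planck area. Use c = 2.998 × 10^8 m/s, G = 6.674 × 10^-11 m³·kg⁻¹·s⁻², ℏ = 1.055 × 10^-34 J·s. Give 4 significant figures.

Planck area: A_P = ℏG/c³ = 2.613 × 10^-70 m².
6.65 × 10^-29 / 2.613 × 10^-70 = 2.545 × 10^41

2.545 × 10^41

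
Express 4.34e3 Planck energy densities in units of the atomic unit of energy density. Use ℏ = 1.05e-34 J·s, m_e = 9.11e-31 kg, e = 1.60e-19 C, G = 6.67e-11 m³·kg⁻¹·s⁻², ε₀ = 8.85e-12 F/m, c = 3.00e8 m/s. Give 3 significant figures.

Planck energy density: u_P = c⁷/(ℏG²) = 4.68e113 J/m³
atomic unit of energy density: u_au = E_h/a₀³ = m_e⁴e¹⁰/((4πε₀)⁵ℏ⁸) = 3.01e13 J/m³
4.34e3 × 4.68e113 / 3.01e13 = 6.74e103

6.74e103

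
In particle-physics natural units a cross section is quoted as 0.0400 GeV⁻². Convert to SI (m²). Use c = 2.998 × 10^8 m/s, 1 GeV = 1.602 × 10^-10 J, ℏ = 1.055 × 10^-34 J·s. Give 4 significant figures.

Area is [L]² = [E]⁻²·(ℏc)²; restore (ℏc)².
1 GeV⁻² → (ℏc)² × (1 GeV in J)⁻² = 3.898 × 10^-32 m².
Result: 0.0400 × 3.898 × 10^-32 = 1.559 × 10^-33 m².

1.559 × 10^-33 m²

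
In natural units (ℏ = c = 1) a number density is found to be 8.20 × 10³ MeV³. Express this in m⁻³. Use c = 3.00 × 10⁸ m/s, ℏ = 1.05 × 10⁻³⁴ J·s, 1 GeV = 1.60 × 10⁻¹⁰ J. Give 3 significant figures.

1.07 × 10⁴² m⁻³

Number density is [L]⁻³ = [E]³/(ℏc)³.
1 GeV³ → 1/(ℏc)³ × (1 GeV in J)³ = 1.31 × 10⁴⁷ m⁻³.
Convert the energy scale: 8.20 × 10³ MeV³ = 8.20 × 10⁻⁶ GeV³.
Result: 8.20 × 10⁻⁶ × 1.31 × 10⁴⁷ = 1.07 × 10⁴² m⁻³.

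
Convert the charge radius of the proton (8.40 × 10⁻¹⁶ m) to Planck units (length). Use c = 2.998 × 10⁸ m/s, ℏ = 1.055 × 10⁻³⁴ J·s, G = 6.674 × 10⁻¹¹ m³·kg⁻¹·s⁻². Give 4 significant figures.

Planck length: ℓ_P = √(ℏG/c³) = 1.616 × 10⁻³⁵ m.
8.40 × 10⁻¹⁶ / 1.616 × 10⁻³⁵ = 5.196 × 10¹⁹

5.196 × 10¹⁹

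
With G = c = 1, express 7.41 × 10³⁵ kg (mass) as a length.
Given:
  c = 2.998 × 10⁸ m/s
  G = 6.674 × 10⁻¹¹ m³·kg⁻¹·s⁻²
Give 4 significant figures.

5.502 × 10⁸ m

In G = c = 1 units mass has dimensions of length; the conversion factor is G/c².
7.41 × 10³⁵ kg × (G/c²) = 5.502 × 10⁸ m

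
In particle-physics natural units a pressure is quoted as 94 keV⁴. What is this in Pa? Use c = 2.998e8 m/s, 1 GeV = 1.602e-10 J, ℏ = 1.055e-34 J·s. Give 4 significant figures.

1.957e15 Pa

Pressure is [E]/[L]³ = [E]⁴/(ℏc)³.
1 GeV⁴ → 1/(ℏc)³ × (1 GeV in J)⁴ = 2.082e37 Pa.
Convert the energy scale: 94 keV⁴ = 9.40e-23 GeV⁴.
Result: 9.40e-23 × 2.082e37 = 1.957e15 Pa.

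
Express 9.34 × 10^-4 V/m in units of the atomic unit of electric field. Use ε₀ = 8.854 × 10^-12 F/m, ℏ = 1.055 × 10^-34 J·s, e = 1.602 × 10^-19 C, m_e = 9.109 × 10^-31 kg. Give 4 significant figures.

1.820 × 10^-15

atomic unit of electric field: E_au = E_h/(e a₀) = m_e²e⁵/((4πε₀)³ℏ⁴) = 5.131 × 10^11 V/m.
9.34 × 10^-4 / 5.131 × 10^11 = 1.820 × 10^-15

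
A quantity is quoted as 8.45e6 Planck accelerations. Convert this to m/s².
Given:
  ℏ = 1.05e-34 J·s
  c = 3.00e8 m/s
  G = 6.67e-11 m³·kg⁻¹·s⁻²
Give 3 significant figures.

4.72e58 m/s²

One Planck acceleration: a_P = √(c⁷/(ℏG)) = 5.59e51 m/s².
8.45e6 × 5.59e51 m/s² = 4.72e58 m/s²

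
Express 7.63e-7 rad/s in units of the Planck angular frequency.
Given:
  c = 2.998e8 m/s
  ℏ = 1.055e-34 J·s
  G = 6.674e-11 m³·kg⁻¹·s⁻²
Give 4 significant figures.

4.114e-50

Planck angular frequency: ω_P = √(c⁵/(ℏG)) = 1.855e43 rad/s.
7.63e-7 / 1.855e43 = 4.114e-50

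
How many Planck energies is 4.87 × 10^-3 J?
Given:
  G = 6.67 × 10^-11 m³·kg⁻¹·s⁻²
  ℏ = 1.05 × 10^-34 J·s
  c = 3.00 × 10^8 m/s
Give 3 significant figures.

Planck energy: E_P = √(ℏc⁵/G) = 1.96 × 10^9 J.
4.87 × 10^-3 / 1.96 × 10^9 = 2.49 × 10^-12

2.49 × 10^-12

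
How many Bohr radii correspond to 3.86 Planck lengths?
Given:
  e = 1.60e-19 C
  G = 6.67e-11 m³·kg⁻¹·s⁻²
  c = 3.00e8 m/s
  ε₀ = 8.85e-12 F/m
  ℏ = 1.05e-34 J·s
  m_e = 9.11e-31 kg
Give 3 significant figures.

Planck length: ℓ_P = √(ℏG/c³) = 1.61e-35 m
Bohr radius: a₀ = 4πε₀ℏ²/(m_e e²) = 5.26e-11 m
3.86 × 1.61e-35 / 5.26e-11 = 1.18e-24

1.18e-24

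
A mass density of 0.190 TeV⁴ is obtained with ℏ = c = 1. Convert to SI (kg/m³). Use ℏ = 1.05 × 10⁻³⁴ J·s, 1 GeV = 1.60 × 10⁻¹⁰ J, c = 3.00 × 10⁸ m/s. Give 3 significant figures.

4.43 × 10³¹ kg/m³

Mass density is [E]/(c²[L]³) = [E]⁴/(ℏ³c⁵).
1 GeV⁴ → 1/(ℏ³c⁵) × (1 GeV in J)⁴ = 2.33 × 10²⁰ kg/m³.
Convert the energy scale: 0.190 TeV⁴ = 1.90 × 10¹¹ GeV⁴.
Result: 1.90 × 10¹¹ × 2.33 × 10²⁰ = 4.43 × 10³¹ kg/m³.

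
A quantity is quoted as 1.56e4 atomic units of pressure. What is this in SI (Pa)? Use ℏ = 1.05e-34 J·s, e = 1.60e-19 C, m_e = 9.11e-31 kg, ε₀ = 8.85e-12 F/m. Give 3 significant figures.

4.70e17 Pa

One atomic unit of pressure: P_au = E_h/a₀³ = m_e⁴e¹⁰/((4πε₀)⁵ℏ⁸) = 3.01e13 Pa.
1.56e4 × 3.01e13 Pa = 4.70e17 Pa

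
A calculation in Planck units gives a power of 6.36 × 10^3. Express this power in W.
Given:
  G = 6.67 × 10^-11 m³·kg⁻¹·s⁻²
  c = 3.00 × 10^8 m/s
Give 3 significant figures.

2.32 × 10^56 W

One Planck power: P_P = c⁵/G = 3.64 × 10^52 W.
6.36 × 10^3 × 3.64 × 10^52 W = 2.32 × 10^56 W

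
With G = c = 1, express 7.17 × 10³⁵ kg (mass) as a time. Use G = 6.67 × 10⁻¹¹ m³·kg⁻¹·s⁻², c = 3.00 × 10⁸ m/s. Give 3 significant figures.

1.77 s

Mass → time via G/c³.
7.17 × 10³⁵ kg × (G/c³) = 1.77 s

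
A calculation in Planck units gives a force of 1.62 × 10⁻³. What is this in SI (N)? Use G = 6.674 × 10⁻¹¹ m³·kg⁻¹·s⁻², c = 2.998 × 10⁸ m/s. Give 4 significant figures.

1.961 × 10⁴¹ N

One Planck force: F_P = c⁴/G = 1.210 × 10⁴⁴ N.
1.62 × 10⁻³ × 1.210 × 10⁴⁴ N = 1.961 × 10⁴¹ N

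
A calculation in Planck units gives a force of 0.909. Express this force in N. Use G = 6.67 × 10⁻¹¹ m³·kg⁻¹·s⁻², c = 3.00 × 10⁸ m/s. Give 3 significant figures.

One Planck force: F_P = c⁴/G = 1.21 × 10⁴⁴ N.
0.909 × 1.21 × 10⁴⁴ N = 1.10 × 10⁴⁴ N

1.10 × 10⁴⁴ N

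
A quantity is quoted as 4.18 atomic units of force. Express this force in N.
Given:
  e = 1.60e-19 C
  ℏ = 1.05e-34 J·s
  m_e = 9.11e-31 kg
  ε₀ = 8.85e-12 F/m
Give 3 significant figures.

3.48e-7 N

One atomic unit of force: F_au = E_h/a₀ = m_e²e⁶/((4πε₀)³ℏ⁴) = 8.33e-8 N.
4.18 × 8.33e-8 N = 3.48e-7 N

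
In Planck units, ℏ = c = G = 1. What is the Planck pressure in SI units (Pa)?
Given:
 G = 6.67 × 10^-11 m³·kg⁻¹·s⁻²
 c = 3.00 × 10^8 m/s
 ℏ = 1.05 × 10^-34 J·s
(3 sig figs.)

4.68 × 10^113 Pa

Dimensional analysis gives p_P = c⁷/(ℏG²).
  = 2.19 × 10^59 / 4.67 × 10^-55
  = 4.68 × 10^113 Pa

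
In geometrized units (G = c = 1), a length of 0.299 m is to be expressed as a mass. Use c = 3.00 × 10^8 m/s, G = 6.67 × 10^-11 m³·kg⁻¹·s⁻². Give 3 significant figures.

Length → mass via c²/G.
0.299 m × (c²/G) = 4.03 × 10^26 kg

4.03 × 10^26 kg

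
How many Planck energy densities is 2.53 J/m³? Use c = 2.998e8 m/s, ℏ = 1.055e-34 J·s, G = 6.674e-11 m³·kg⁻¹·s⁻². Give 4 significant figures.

5.462e-114

Planck energy density: u_P = c⁷/(ℏG²) = 4.632e113 J/m³.
2.53 / 4.632e113 = 5.462e-114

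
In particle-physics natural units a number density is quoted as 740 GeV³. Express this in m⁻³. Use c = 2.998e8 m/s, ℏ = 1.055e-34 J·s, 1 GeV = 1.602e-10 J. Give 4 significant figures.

Number density is [L]⁻³ = [E]³/(ℏc)³.
1 GeV³ → 1/(ℏc)³ × (1 GeV in J)³ = 1.299e47 m⁻³.
Result: 740 × 1.299e47 = 9.615e49 m⁻³.

9.615e49 m⁻³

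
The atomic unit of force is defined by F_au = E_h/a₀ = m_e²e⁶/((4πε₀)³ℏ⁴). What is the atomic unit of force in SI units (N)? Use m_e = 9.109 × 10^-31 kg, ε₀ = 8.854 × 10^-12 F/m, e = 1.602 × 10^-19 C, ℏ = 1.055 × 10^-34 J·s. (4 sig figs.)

F_au = E_h/a₀ = m_e²e⁶/((4πε₀)³ℏ⁴)
E_h = 4.354 × 10^-18 J
a₀ = 5.297 × 10^-11 m
E_h/a₀ = 8.220 × 10^-8 N

8.220 × 10^-8 N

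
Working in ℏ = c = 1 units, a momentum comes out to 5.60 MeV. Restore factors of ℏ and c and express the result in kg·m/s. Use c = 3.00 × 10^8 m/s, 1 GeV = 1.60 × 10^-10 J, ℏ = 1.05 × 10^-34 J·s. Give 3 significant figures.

Momentum is [E]/c; divide by c.
1 GeV → 1/c × (1 GeV in J) = 5.33 × 10^-19 kg·m/s.
Convert the energy scale: 5.60 MeV = 5.60 × 10^-3 GeV.
Result: 5.60 × 10^-3 × 5.33 × 10^-19 = 2.99 × 10^-21 kg·m/s.

2.99 × 10^-21 kg·m/s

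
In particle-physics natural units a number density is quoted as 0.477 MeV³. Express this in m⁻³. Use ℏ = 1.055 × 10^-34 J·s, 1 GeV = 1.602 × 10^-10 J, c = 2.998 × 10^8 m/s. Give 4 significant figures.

Number density is [L]⁻³ = [E]³/(ℏc)³.
1 GeV³ → 1/(ℏc)³ × (1 GeV in J)³ = 1.299 × 10^47 m⁻³.
Convert the energy scale: 0.477 MeV³ = 4.77 × 10^-10 GeV³.
Result: 4.77 × 10^-10 × 1.299 × 10^47 = 6.198 × 10^37 m⁻³.

6.198 × 10^37 m⁻³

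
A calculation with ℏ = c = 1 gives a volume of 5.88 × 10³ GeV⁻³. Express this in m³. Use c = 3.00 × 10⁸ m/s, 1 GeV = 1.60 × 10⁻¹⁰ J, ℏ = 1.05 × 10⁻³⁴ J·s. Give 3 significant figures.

4.49 × 10⁻⁴⁴ m³

Volume is [L]³ = [E]⁻³·(ℏc)³.
1 GeV⁻³ → (ℏc)³ × (1 GeV in J)⁻³ = 7.63 × 10⁻⁴⁸ m³.
Result: 5.88 × 10³ × 7.63 × 10⁻⁴⁸ = 4.49 × 10⁻⁴⁴ m³.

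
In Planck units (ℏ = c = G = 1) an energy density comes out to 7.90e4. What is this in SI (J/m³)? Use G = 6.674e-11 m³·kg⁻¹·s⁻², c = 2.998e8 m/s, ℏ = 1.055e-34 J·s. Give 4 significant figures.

3.660e118 J/m³

One Planck energy density: u_P = c⁷/(ℏG²) = 4.632e113 J/m³.
7.90e4 × 4.632e113 J/m³ = 3.660e118 J/m³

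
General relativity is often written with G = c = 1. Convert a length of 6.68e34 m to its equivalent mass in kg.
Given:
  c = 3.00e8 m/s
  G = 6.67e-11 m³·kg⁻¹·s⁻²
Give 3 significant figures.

Length → mass via c²/G.
6.68e34 m × (c²/G) = 9.01e61 kg

9.01e61 kg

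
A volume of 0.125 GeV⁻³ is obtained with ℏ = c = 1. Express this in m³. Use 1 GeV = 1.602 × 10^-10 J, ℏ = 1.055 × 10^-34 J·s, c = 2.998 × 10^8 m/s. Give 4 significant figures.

9.620 × 10^-49 m³

Volume is [L]³ = [E]⁻³·(ℏc)³.
1 GeV⁻³ → (ℏc)³ × (1 GeV in J)⁻³ = 7.696 × 10^-48 m³.
Result: 0.125 × 7.696 × 10^-48 = 9.620 × 10^-49 m³.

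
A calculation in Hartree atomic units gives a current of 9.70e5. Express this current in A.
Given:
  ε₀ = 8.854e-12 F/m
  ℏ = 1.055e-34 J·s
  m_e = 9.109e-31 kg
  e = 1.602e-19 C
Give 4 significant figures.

One atomic unit of electric current: I_au = e E_h/ℏ = m_e e⁵/((4πε₀)²ℏ³) = 6.612e-3 A.
9.70e5 × 6.612e-3 A = 6.414e3 A

6.414e3 A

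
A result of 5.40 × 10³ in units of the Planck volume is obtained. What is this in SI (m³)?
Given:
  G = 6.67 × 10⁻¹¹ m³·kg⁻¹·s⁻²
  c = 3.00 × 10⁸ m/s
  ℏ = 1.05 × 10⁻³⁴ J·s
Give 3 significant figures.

One Planck volume: V_P = (ℏG/c³)^(3/2) = 4.18 × 10⁻¹⁰⁵ m³.
5.40 × 10³ × 4.18 × 10⁻¹⁰⁵ m³ = 2.26 × 10⁻¹⁰¹ m³

2.26 × 10⁻¹⁰¹ m³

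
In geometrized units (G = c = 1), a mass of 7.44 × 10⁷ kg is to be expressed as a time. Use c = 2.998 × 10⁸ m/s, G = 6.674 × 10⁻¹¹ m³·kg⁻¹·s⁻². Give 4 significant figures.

Mass → time via G/c³.
7.44 × 10⁷ kg × (G/c³) = 1.843 × 10⁻²⁸ s

1.843 × 10⁻²⁸ s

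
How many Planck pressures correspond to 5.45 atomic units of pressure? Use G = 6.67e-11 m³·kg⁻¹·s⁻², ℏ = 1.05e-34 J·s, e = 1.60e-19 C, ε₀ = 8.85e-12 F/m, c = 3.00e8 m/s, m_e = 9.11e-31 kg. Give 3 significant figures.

atomic unit of pressure: P_au = E_h/a₀³ = m_e⁴e¹⁰/((4πε₀)⁵ℏ⁸) = 3.01e13 Pa
Planck pressure: p_P = c⁷/(ℏG²) = 4.68e113 Pa
5.45 × 3.01e13 / 4.68e113 = 3.51e-100

3.51e-100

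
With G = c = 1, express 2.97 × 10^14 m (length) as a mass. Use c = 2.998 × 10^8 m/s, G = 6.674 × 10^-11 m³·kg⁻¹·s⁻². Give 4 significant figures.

Length → mass via c²/G.
2.97 × 10^14 m × (c²/G) = 4.000 × 10^41 kg

4.000 × 10^41 kg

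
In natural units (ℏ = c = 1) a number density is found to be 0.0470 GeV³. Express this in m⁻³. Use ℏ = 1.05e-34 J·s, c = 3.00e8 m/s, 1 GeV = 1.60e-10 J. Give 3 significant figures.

6.16e45 m⁻³

Number density is [L]⁻³ = [E]³/(ℏc)³.
1 GeV³ → 1/(ℏc)³ × (1 GeV in J)³ = 1.31e47 m⁻³.
Result: 0.0470 × 1.31e47 = 6.16e45 m⁻³.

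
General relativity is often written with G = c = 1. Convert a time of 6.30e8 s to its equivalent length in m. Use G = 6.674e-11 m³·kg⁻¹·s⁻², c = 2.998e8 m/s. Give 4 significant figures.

1.889e17 m

Time → length via c.
6.30e8 s × (c) = 1.889e17 m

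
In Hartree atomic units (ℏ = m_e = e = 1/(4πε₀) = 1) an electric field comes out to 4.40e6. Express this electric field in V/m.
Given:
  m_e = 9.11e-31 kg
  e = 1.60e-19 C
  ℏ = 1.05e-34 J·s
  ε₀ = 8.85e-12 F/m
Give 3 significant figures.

One atomic unit of electric field: E_au = E_h/(e a₀) = m_e²e⁵/((4πε₀)³ℏ⁴) = 5.20e11 V/m.
4.40e6 × 5.20e11 V/m = 2.29e18 V/m

2.29e18 V/m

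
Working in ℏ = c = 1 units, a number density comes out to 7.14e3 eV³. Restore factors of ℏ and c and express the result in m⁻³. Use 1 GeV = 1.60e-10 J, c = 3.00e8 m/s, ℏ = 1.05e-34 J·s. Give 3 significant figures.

9.36e23 m⁻³

Number density is [L]⁻³ = [E]³/(ℏc)³.
1 GeV³ → 1/(ℏc)³ × (1 GeV in J)³ = 1.31e47 m⁻³.
Convert the energy scale: 7.14e3 eV³ = 7.14e-24 GeV³.
Result: 7.14e-24 × 1.31e47 = 9.36e23 m⁻³.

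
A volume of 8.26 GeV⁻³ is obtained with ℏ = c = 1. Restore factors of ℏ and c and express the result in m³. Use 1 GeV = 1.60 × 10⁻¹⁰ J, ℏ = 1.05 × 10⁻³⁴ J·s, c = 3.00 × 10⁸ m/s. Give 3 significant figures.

6.30 × 10⁻⁴⁷ m³

Volume is [L]³ = [E]⁻³·(ℏc)³.
1 GeV⁻³ → (ℏc)³ × (1 GeV in J)⁻³ = 7.63 × 10⁻⁴⁸ m³.
Result: 8.26 × 7.63 × 10⁻⁴⁸ = 6.30 × 10⁻⁴⁷ m³.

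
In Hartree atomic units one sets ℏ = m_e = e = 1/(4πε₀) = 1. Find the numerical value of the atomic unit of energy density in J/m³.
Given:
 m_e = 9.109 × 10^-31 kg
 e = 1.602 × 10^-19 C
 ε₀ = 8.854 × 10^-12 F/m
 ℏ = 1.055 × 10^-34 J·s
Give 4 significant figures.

u_au = E_h/a₀³ = m_e⁴e¹⁰/((4πε₀)⁵ℏ⁸)
E_h = 4.354 × 10^-18 J
a₀ = 5.297 × 10^-11 m
E_h/a₀³ = 2.929 × 10^13 J/m³

2.929 × 10^13 J/m³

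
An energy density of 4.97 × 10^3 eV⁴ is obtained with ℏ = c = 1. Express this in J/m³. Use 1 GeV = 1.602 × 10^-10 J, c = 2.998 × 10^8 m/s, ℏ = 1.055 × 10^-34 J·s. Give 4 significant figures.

1.035 × 10^5 J/m³

[E]/[L]³ = [E]⁴/(ℏc)³; restore (ℏc)⁻³.
1 GeV⁴ → 1/(ℏc)³ × (1 GeV in J)⁴ = 2.082 × 10^37 J/m³.
Convert the energy scale: 4.97 × 10^3 eV⁴ = 4.97 × 10^-33 GeV⁴.
Result: 4.97 × 10^-33 × 2.082 × 10^37 = 1.035 × 10^5 J/m³.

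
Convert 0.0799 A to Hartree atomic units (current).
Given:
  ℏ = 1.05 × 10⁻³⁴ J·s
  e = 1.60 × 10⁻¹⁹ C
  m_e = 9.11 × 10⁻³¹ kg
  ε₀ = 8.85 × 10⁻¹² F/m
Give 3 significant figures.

atomic unit of electric current: I_au = e E_h/ℏ = m_e e⁵/((4πε₀)²ℏ³) = 6.67 × 10⁻³ A.
0.0799 / 6.67 × 10⁻³ = 12

12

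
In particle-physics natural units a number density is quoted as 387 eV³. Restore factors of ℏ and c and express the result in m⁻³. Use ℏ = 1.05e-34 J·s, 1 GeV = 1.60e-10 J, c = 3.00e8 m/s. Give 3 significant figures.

5.07e22 m⁻³

Number density is [L]⁻³ = [E]³/(ℏc)³.
1 GeV³ → 1/(ℏc)³ × (1 GeV in J)³ = 1.31e47 m⁻³.
Convert the energy scale: 387 eV³ = 3.87e-25 GeV³.
Result: 3.87e-25 × 1.31e47 = 5.07e22 m⁻³.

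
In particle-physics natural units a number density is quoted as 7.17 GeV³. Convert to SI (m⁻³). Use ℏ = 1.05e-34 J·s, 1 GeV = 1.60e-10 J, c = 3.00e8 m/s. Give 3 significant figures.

9.40e47 m⁻³

Number density is [L]⁻³ = [E]³/(ℏc)³.
1 GeV³ → 1/(ℏc)³ × (1 GeV in J)³ = 1.31e47 m⁻³.
Result: 7.17 × 1.31e47 = 9.40e47 m⁻³.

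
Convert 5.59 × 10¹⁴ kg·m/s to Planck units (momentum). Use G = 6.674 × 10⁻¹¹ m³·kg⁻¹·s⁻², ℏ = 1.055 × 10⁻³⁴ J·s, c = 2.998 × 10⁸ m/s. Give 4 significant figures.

8.565 × 10¹³

Planck momentum: p_P = √(ℏc³/G) = 6.527 kg·m/s.
5.59 × 10¹⁴ / 6.527 = 8.565 × 10¹³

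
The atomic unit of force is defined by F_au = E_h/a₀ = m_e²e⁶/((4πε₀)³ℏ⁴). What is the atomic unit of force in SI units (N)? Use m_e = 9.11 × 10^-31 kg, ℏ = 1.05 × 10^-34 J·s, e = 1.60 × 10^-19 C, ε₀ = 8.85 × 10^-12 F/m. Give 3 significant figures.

F_au = E_h/a₀ = m_e²e⁶/((4πε₀)³ℏ⁴)
E_h = 4.38 × 10^-18 J
a₀ = 5.26 × 10^-11 m
E_h/a₀ = 8.33 × 10^-8 N

8.33 × 10^-8 N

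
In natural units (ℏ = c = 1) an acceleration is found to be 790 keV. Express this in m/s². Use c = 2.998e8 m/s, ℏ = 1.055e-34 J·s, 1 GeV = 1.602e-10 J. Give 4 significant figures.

Acceleration is [L]/[T]² = c·[E]/ℏ.
1 GeV → c/ℏ × (1 GeV in J) = 4.552e32 m/s².
Convert the energy scale: 790 keV = 7.90e-4 GeV.
Result: 7.90e-4 × 4.552e32 = 3.596e29 m/s².

3.596e29 m/s²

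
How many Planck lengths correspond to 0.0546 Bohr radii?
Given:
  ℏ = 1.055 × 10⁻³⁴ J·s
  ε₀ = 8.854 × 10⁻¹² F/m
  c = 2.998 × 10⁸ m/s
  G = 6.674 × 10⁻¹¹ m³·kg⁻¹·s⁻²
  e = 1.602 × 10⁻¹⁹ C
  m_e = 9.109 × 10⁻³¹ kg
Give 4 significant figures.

Bohr radius: a₀ = 4πε₀ℏ²/(m_e e²) = 5.297 × 10⁻¹¹ m
Planck length: ℓ_P = √(ℏG/c³) = 1.616 × 10⁻³⁵ m
0.0546 × 5.297 × 10⁻¹¹ / 1.616 × 10⁻³⁵ = 1.789 × 10²³

1.789 × 10²³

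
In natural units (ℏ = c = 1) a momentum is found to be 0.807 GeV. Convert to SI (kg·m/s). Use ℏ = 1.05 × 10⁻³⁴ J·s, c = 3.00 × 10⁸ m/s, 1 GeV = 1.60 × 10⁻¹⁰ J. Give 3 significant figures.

Momentum is [E]/c; divide by c.
1 GeV → 1/c × (1 GeV in J) = 5.33 × 10⁻¹⁹ kg·m/s.
Result: 0.807 × 5.33 × 10⁻¹⁹ = 4.30 × 10⁻¹⁹ kg·m/s.

4.30 × 10⁻¹⁹ kg·m/s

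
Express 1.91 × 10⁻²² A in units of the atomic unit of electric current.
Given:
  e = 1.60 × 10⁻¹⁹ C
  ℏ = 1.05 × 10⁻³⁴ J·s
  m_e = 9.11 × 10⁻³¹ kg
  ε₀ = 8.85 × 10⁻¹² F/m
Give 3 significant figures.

2.86 × 10⁻²⁰

atomic unit of electric current: I_au = e E_h/ℏ = m_e e⁵/((4πε₀)²ℏ³) = 6.67 × 10⁻³ A.
1.91 × 10⁻²² / 6.67 × 10⁻³ = 2.86 × 10⁻²⁰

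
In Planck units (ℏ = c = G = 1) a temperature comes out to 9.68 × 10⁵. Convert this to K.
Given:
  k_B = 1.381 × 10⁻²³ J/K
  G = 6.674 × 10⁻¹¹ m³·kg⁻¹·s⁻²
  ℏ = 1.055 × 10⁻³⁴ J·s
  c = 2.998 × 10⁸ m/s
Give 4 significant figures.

1.371 × 10³⁸ K

One Planck temperature: T_P = √(ℏc⁵/G) / k_B = 1.417 × 10³² K.
9.68 × 10⁵ × 1.417 × 10³² K = 1.371 × 10³⁸ K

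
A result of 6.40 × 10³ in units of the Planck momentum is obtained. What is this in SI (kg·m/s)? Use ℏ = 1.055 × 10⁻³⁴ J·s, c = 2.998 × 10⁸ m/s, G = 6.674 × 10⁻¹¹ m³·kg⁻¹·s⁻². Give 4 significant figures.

4.177 × 10⁴ kg·m/s

One Planck momentum: p_P = √(ℏc³/G) = 6.527 kg·m/s.
6.40 × 10³ × 6.527 kg·m/s = 4.177 × 10⁴ kg·m/s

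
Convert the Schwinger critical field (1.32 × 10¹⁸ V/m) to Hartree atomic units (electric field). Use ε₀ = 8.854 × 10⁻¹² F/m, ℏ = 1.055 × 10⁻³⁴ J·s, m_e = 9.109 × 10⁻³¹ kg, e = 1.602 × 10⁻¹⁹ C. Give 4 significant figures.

2.573 × 10⁶

atomic unit of electric field: E_au = E_h/(e a₀) = m_e²e⁵/((4πε₀)³ℏ⁴) = 5.131 × 10¹¹ V/m.
1.32 × 10¹⁸ / 5.131 × 10¹¹ = 2.573 × 10⁶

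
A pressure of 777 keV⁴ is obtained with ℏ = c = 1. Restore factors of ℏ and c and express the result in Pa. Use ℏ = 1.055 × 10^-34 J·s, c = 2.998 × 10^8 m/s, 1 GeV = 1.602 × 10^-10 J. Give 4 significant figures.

Pressure is [E]/[L]³ = [E]⁴/(ℏc)³.
1 GeV⁴ → 1/(ℏc)³ × (1 GeV in J)⁴ = 2.082 × 10^37 Pa.
Convert the energy scale: 777 keV⁴ = 7.77 × 10^-22 GeV⁴.
Result: 7.77 × 10^-22 × 2.082 × 10^37 = 1.617 × 10^16 Pa.

1.617 × 10^16 Pa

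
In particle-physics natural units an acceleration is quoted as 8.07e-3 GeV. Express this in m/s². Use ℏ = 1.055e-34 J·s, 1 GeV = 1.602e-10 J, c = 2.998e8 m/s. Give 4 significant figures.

Acceleration is [L]/[T]² = c·[E]/ℏ.
1 GeV → c/ℏ × (1 GeV in J) = 4.552e32 m/s².
Result: 8.07e-3 × 4.552e32 = 3.674e30 m/s².

3.674e30 m/s²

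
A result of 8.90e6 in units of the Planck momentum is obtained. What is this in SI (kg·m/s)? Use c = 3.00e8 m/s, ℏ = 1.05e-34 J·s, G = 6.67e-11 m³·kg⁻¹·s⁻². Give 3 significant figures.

5.80e7 kg·m/s

One Planck momentum: p_P = √(ℏc³/G) = 6.52 kg·m/s.
8.90e6 × 6.52 kg·m/s = 5.80e7 kg·m/s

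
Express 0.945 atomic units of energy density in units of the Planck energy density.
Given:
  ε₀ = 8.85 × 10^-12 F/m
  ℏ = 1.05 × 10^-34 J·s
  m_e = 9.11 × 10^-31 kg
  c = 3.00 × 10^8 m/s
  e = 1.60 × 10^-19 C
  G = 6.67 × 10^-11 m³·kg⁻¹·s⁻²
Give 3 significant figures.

6.08 × 10^-101

atomic unit of energy density: u_au = E_h/a₀³ = m_e⁴e¹⁰/((4πε₀)⁵ℏ⁸) = 3.01 × 10^13 J/m³
Planck energy density: u_P = c⁷/(ℏG²) = 4.68 × 10^113 J/m³
0.945 × 3.01 × 10^13 / 4.68 × 10^113 = 6.08 × 10^-101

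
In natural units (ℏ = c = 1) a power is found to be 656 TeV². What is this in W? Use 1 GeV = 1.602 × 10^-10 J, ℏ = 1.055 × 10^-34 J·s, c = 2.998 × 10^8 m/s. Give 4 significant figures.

1.596 × 10^23 W

Power is [E]/[T] = [E]²/ℏ.
1 GeV² → 1/ℏ × (1 GeV in J)² = 2.433 × 10^14 W.
Convert the energy scale: 656 TeV² = 6.56 × 10^8 GeV².
Result: 6.56 × 10^8 × 2.433 × 10^14 = 1.596 × 10^23 W.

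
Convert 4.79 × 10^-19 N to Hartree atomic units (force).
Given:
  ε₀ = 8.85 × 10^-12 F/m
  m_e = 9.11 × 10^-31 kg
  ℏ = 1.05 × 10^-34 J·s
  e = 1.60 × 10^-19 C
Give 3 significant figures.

5.75 × 10^-12

atomic unit of force: F_au = E_h/a₀ = m_e²e⁶/((4πε₀)³ℏ⁴) = 8.33 × 10^-8 N.
4.79 × 10^-19 / 8.33 × 10^-8 = 5.75 × 10^-12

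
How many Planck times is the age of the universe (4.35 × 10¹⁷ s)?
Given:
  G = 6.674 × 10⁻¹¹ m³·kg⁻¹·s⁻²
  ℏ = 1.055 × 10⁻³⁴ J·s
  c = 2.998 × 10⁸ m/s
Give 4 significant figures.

8.068 × 10⁶⁰

Planck time: t_P = √(ℏG/c⁵) = 5.392 × 10⁻⁴⁴ s.
4.35 × 10¹⁷ / 5.392 × 10⁻⁴⁴ = 8.068 × 10⁶⁰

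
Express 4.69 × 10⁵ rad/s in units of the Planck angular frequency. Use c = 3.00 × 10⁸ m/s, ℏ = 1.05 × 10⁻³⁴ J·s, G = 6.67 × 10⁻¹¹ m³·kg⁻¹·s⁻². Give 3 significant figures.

2.52 × 10⁻³⁸

Planck angular frequency: ω_P = √(c⁵/(ℏG)) = 1.86 × 10⁴³ rad/s.
4.69 × 10⁵ / 1.86 × 10⁴³ = 2.52 × 10⁻³⁸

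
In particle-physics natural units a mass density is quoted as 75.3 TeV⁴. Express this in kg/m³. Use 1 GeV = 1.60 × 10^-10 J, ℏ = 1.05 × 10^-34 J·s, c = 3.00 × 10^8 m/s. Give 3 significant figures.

1.75 × 10^34 kg/m³

Mass density is [E]/(c²[L]³) = [E]⁴/(ℏ³c⁵).
1 GeV⁴ → 1/(ℏ³c⁵) × (1 GeV in J)⁴ = 2.33 × 10^20 kg/m³.
Convert the energy scale: 75.3 TeV⁴ = 7.53 × 10^13 GeV⁴.
Result: 7.53 × 10^13 × 2.33 × 10^20 = 1.75 × 10^34 kg/m³.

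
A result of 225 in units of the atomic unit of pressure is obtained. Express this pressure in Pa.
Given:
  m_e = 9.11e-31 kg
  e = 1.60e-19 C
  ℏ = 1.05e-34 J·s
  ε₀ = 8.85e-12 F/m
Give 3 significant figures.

One atomic unit of pressure: P_au = E_h/a₀³ = m_e⁴e¹⁰/((4πε₀)⁵ℏ⁸) = 3.01e13 Pa.
225 × 3.01e13 Pa = 6.78e15 Pa

6.78e15 Pa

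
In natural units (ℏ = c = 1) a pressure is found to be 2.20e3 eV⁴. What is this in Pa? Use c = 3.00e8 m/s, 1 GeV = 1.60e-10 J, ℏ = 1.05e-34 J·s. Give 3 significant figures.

Pressure is [E]/[L]³ = [E]⁴/(ℏc)³.
1 GeV⁴ → 1/(ℏc)³ × (1 GeV in J)⁴ = 2.10e37 Pa.
Convert the energy scale: 2.20e3 eV⁴ = 2.20e-33 GeV⁴.
Result: 2.20e-33 × 2.10e37 = 4.61e4 Pa.

4.61e4 Pa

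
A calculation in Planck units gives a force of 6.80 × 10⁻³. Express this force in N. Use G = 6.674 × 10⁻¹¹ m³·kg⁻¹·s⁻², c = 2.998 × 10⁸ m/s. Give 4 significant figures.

One Planck force: F_P = c⁴/G = 1.210 × 10⁴⁴ N.
6.80 × 10⁻³ × 1.210 × 10⁴⁴ N = 8.231 × 10⁴¹ N

8.231 × 10⁴¹ N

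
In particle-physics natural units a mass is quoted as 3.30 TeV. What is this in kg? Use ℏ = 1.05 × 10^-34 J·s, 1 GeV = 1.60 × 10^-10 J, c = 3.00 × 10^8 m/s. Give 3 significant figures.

5.87 × 10^-24 kg

Mass is [E]/c²; divide by c².
1 GeV → 1/c² × (1 GeV in J) = 1.78 × 10^-27 kg.
Convert the energy scale: 3.30 TeV = 3.30 × 10^3 GeV.
Result: 3.30 × 10^3 × 1.78 × 10^-27 = 5.87 × 10^-24 kg.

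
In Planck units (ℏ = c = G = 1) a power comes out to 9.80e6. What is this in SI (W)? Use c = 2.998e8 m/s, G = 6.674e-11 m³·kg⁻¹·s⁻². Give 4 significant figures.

3.556e59 W

One Planck power: P_P = c⁵/G = 3.629e52 W.
9.80e6 × 3.629e52 W = 3.556e59 W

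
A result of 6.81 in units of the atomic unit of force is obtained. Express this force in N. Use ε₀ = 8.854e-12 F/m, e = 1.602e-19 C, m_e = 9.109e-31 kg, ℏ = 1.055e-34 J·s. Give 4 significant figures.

5.598e-7 N

One atomic unit of force: F_au = E_h/a₀ = m_e²e⁶/((4πε₀)³ℏ⁴) = 8.220e-8 N.
6.81 × 8.220e-8 N = 5.598e-7 N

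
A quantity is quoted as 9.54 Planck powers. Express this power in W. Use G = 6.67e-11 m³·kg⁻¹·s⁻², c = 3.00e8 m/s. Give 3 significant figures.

One Planck power: P_P = c⁵/G = 3.64e52 W.
9.54 × 3.64e52 W = 3.48e53 W

3.48e53 W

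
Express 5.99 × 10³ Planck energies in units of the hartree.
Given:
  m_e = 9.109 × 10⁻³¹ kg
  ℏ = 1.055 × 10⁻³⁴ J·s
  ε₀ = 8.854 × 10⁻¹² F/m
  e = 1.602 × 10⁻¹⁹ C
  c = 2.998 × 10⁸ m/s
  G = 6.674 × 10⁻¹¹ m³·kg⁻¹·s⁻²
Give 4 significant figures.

2.692 × 10³⁰

Planck energy: E_P = √(ℏc⁵/G) = 1.957 × 10⁹ J
hartree: E_h = m_e e⁴/(4πε₀ℏ)² = 4.354 × 10⁻¹⁸ J
5.99 × 10³ × 1.957 × 10⁹ / 4.354 × 10⁻¹⁸ = 2.692 × 10³⁰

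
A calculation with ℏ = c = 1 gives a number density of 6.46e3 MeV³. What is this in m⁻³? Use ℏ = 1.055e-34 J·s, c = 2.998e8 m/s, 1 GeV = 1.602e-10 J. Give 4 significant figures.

8.394e41 m⁻³

Number density is [L]⁻³ = [E]³/(ℏc)³.
1 GeV³ → 1/(ℏc)³ × (1 GeV in J)³ = 1.299e47 m⁻³.
Convert the energy scale: 6.46e3 MeV³ = 6.46e-6 GeV³.
Result: 6.46e-6 × 1.299e47 = 8.394e41 m⁻³.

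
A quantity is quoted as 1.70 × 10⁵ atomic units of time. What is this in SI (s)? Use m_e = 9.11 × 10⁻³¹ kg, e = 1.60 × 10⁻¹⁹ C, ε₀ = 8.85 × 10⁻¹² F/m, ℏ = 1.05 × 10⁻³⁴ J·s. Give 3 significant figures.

One atomic unit of time: τ_au = (4πε₀)²ℏ³/(m_e e⁴) = 2.40 × 10⁻¹⁷ s.
1.70 × 10⁵ × 2.40 × 10⁻¹⁷ s = 4.08 × 10⁻¹² s

4.08 × 10⁻¹² s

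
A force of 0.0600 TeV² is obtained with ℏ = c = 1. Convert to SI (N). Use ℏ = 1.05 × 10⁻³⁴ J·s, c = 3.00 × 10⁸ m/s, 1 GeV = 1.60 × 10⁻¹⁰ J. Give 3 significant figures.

4.88 × 10¹⁰ N

Force is [E]/[L] = [E]²/(ℏc); restore (ℏc)⁻¹.
1 GeV² → 1/(ℏc) × (1 GeV in J)² = 8.13 × 10⁵ N.
Convert the energy scale: 0.0600 TeV² = 6.00 × 10⁴ GeV².
Result: 6.00 × 10⁴ × 8.13 × 10⁵ = 4.88 × 10¹⁰ N.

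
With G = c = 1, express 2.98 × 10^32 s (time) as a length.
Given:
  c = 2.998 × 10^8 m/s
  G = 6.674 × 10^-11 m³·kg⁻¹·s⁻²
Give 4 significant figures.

8.934 × 10^40 m

Time → length via c.
2.98 × 10^32 s × (c) = 8.934 × 10^40 m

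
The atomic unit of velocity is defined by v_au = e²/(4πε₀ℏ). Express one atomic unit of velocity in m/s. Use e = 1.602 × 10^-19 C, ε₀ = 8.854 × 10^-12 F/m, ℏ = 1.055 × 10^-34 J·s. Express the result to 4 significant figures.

v_au = e²/(4πε₀ℏ)
  = 2.566 × 10^-38 / 1.174 × 10^-44
  = 2.186 × 10^6 m/s

2.186 × 10^6 m/s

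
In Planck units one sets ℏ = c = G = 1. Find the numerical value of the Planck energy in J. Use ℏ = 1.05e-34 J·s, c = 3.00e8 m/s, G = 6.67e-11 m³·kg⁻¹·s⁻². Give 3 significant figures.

1.96e9 J

E_P = √(ℏc⁵/G)
  = √(3.83e18)
  = 1.96e9 J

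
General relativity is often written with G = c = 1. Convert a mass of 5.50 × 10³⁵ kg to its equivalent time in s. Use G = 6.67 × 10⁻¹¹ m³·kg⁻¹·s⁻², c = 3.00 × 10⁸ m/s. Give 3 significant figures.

Mass → time via G/c³.
5.50 × 10³⁵ kg × (G/c³) = 1.36 s

1.36 s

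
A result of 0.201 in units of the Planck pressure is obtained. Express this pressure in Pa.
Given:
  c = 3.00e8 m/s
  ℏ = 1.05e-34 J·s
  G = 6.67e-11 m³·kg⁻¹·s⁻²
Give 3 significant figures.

9.41e112 Pa

One Planck pressure: p_P = c⁷/(ℏG²) = 4.68e113 Pa.
0.201 × 4.68e113 Pa = 9.41e112 Pa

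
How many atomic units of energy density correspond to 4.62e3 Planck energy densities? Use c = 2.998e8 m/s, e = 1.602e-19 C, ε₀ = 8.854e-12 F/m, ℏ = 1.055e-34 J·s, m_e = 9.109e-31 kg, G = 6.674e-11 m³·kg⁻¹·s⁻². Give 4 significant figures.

7.306e103

Planck energy density: u_P = c⁷/(ℏG²) = 4.632e113 J/m³
atomic unit of energy density: u_au = E_h/a₀³ = m_e⁴e¹⁰/((4πε₀)⁵ℏ⁸) = 2.929e13 J/m³
4.62e3 × 4.632e113 / 2.929e13 = 7.306e103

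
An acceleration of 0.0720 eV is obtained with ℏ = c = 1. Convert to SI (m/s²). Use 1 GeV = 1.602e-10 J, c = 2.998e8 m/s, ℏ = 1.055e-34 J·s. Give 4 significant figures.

3.278e22 m/s²

Acceleration is [L]/[T]² = c·[E]/ℏ.
1 GeV → c/ℏ × (1 GeV in J) = 4.552e32 m/s².
Convert the energy scale: 0.0720 eV = 7.20e-11 GeV.
Result: 7.20e-11 × 4.552e32 = 3.278e22 m/s².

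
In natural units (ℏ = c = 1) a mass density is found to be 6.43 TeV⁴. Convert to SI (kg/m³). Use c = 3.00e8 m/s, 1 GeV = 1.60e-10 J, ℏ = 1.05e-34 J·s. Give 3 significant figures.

Mass density is [E]/(c²[L]³) = [E]⁴/(ℏ³c⁵).
1 GeV⁴ → 1/(ℏ³c⁵) × (1 GeV in J)⁴ = 2.33e20 kg/m³.
Convert the energy scale: 6.43 TeV⁴ = 6.43e12 GeV⁴.
Result: 6.43e12 × 2.33e20 = 1.50e33 kg/m³.

1.50e33 kg/m³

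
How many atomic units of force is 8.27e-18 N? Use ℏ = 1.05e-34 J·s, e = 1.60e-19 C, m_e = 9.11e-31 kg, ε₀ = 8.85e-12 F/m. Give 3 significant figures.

9.93e-11

atomic unit of force: F_au = E_h/a₀ = m_e²e⁶/((4πε₀)³ℏ⁴) = 8.33e-8 N.
8.27e-18 / 8.33e-8 = 9.93e-11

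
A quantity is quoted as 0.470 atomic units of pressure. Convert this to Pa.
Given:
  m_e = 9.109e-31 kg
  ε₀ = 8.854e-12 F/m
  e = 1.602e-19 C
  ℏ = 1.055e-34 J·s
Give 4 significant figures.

1.377e13 Pa

One atomic unit of pressure: P_au = E_h/a₀³ = m_e⁴e¹⁰/((4πε₀)⁵ℏ⁸) = 2.929e13 Pa.
0.470 × 2.929e13 Pa = 1.377e13 Pa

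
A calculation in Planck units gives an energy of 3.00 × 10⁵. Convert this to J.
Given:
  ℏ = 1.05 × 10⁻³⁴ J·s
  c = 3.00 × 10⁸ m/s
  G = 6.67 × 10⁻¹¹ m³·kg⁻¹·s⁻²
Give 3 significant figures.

5.87 × 10¹⁴ J

One Planck energy: E_P = √(ℏc⁵/G) = 1.96 × 10⁹ J.
3.00 × 10⁵ × 1.96 × 10⁹ J = 5.87 × 10¹⁴ J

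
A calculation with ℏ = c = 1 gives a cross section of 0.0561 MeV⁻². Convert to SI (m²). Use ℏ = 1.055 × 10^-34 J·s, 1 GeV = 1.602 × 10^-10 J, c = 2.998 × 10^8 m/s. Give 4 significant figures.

2.187 × 10^-27 m²

Area is [L]² = [E]⁻²·(ℏc)²; restore (ℏc)².
1 GeV⁻² → (ℏc)² × (1 GeV in J)⁻² = 3.898 × 10^-32 m².
Convert the energy scale: 0.0561 MeV⁻² = 5.61 × 10^4 GeV⁻².
Result: 5.61 × 10^4 × 3.898 × 10^-32 = 2.187 × 10^-27 m².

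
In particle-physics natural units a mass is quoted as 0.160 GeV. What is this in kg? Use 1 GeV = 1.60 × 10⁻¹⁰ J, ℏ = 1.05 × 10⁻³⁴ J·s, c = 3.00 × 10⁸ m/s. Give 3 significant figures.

2.84 × 10⁻²⁸ kg

Mass is [E]/c²; divide by c².
1 GeV → 1/c² × (1 GeV in J) = 1.78 × 10⁻²⁷ kg.
Result: 0.160 × 1.78 × 10⁻²⁷ = 2.84 × 10⁻²⁸ kg.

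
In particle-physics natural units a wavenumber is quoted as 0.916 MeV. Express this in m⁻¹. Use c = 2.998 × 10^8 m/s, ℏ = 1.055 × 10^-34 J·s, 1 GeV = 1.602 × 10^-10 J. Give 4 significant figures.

4.640 × 10^12 m⁻¹

Inverse length is [E]/(ℏc).
1 GeV → 1/(ℏc) × (1 GeV in J) = 5.065 × 10^15 m⁻¹.
Convert the energy scale: 0.916 MeV = 9.16 × 10^-4 GeV.
Result: 9.16 × 10^-4 × 5.065 × 10^15 = 4.640 × 10^12 m⁻¹.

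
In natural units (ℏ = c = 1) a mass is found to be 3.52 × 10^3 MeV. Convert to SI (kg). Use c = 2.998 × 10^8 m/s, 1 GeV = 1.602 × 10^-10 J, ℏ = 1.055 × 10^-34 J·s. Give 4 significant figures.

Mass is [E]/c²; divide by c².
1 GeV → 1/c² × (1 GeV in J) = 1.782 × 10^-27 kg.
Convert the energy scale: 3.52 × 10^3 MeV = 3.52 GeV.
Result: 3.52 × 1.782 × 10^-27 = 6.274 × 10^-27 kg.

6.274 × 10^-27 kg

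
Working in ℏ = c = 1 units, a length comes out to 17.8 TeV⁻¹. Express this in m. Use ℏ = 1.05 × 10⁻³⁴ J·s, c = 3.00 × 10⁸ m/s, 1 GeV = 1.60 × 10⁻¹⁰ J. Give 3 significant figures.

A length is [E]⁻¹ in ℏ=c=1; restore one factor of ℏc.
1 GeV⁻¹ → ℏc × (1 GeV in J)⁻¹ = 1.97 × 10⁻¹⁶ m.
Convert the energy scale: 17.8 TeV⁻¹ = 0.0178 GeV⁻¹.
Result: 0.0178 × 1.97 × 10⁻¹⁶ = 3.50 × 10⁻¹⁸ m.

3.50 × 10⁻¹⁸ m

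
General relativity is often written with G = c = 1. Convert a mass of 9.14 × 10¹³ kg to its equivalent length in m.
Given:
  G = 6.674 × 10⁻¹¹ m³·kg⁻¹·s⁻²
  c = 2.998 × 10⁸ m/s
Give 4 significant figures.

6.787 × 10⁻¹⁴ m

In G = c = 1 units mass has dimensions of length; the conversion factor is G/c².
9.14 × 10¹³ kg × (G/c²) = 6.787 × 10⁻¹⁴ m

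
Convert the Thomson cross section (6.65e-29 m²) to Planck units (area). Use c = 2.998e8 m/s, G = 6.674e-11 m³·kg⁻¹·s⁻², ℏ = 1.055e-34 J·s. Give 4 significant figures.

2.545e41

Planck area: A_P = ℏG/c³ = 2.613e-70 m².
6.65e-29 / 2.613e-70 = 2.545e41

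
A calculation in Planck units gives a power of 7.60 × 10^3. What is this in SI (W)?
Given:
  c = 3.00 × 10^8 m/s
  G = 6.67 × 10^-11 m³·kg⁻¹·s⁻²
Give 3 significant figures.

One Planck power: P_P = c⁵/G = 3.64 × 10^52 W.
7.60 × 10^3 × 3.64 × 10^52 W = 2.77 × 10^56 W

2.77 × 10^56 W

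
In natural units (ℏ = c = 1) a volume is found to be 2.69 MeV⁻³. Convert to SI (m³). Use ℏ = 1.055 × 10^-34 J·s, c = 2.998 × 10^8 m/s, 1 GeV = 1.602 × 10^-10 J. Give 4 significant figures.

Volume is [L]³ = [E]⁻³·(ℏc)³.
1 GeV⁻³ → (ℏc)³ × (1 GeV in J)⁻³ = 7.696 × 10^-48 m³.
Convert the energy scale: 2.69 MeV⁻³ = 2.69 × 10^9 GeV⁻³.
Result: 2.69 × 10^9 × 7.696 × 10^-48 = 2.070 × 10^-38 m³.

2.070 × 10^-38 m³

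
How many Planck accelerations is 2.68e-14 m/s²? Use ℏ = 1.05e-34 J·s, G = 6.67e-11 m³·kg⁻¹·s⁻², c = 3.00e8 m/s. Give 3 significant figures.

Planck acceleration: a_P = √(c⁷/(ℏG)) = 5.59e51 m/s².
2.68e-14 / 5.59e51 = 4.80e-66

4.80e-66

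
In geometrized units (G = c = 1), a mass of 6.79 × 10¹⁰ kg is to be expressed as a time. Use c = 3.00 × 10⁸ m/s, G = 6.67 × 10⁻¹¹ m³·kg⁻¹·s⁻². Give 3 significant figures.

1.68 × 10⁻²⁵ s

Mass → time via G/c³.
6.79 × 10¹⁰ kg × (G/c³) = 1.68 × 10⁻²⁵ s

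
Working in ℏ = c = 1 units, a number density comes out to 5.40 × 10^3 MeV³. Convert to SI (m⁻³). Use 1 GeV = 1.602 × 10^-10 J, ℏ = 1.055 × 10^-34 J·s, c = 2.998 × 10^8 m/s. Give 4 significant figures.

7.017 × 10^41 m⁻³

Number density is [L]⁻³ = [E]³/(ℏc)³.
1 GeV³ → 1/(ℏc)³ × (1 GeV in J)³ = 1.299 × 10^47 m⁻³.
Convert the energy scale: 5.40 × 10^3 MeV³ = 5.40 × 10^-6 GeV³.
Result: 5.40 × 10^-6 × 1.299 × 10^47 = 7.017 × 10^41 m⁻³.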